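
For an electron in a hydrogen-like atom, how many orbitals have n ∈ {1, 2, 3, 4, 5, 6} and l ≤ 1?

21

Treat each shell separately and count matching orbitals:
n=1 → 1; n=2 → 4; n=3 → 4; n=4 → 4; n=5 → 4; n=6 → 4.
Total orbitals: 1 + 4 + 4 + 4 + 4 + 4 = 21.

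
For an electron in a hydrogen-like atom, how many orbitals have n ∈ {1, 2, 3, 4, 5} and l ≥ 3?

23

Per-shell orbital counts meeting the constraint:
n=4 → 7; n=5 → 16.
Total orbitals: 7 + 16 = 23.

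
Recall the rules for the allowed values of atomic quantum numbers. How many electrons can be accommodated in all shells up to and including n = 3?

Total orbitals = 1² + 2² + 3² = 14. Doubling for spin gives 28 electrons.

28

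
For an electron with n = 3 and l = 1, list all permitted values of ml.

-1, 0, 1

ml takes every integer from −l to +l. With l = 1 that gives the 3 values -1, 0, 1.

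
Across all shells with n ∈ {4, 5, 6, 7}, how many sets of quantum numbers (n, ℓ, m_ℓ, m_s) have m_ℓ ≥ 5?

Work shell by shell — for each n, count the (ℓ, m_ℓ) pairs that satisfy m_ℓ ≥ 5:
n=6 → 1; n=7 → 3.
Orbitals: 1 + 3 = 4. Including both spin states (m_s = ±1/2) gives 2 × 4 = 8 states.

8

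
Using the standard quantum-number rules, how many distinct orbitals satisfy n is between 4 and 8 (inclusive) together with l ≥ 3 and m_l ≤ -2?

Treat each shell separately and count matching orbitals:
n=4 → 2; n=5 → 5; n=6 → 9; n=7 → 14; n=8 → 20.
Total orbitals: 2 + 5 + 9 + 14 + 20 = 50.

50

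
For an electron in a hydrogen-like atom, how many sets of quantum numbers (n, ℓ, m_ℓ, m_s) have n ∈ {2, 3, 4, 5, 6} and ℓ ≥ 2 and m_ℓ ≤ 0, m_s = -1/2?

40

Count contributing orbitals for each principal shell:
n=3 → 3; n=4 → 7; n=5 → 12; n=6 → 18.
Orbitals: 3 + 7 + 12 + 18 = 40. With m_s fixed to -1/2 there is one state per orbital, so 40 states.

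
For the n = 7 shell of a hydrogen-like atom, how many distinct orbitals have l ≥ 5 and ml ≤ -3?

The n = 7 shell has l = 0 through 6; check each.
Contributions: l=5 → 3; l=6 → 4.
Total orbitals: 3 + 4 = 7.

7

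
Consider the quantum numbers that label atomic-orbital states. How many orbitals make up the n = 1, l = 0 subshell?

A subshell has 2l+1 orbitals; with l = 0, that's 1.

1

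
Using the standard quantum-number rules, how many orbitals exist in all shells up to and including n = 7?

140

Total orbitals = 1² + 2² + 3² + 4² + 5² + 6² + 7² = 140.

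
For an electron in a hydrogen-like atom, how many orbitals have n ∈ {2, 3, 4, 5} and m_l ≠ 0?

40

Work shell by shell — for each n, count the (l, m_l) pairs that satisfy m_l ≠ 0:
n=2 → 2; n=3 → 6; n=4 → 12; n=5 → 20.
Total orbitals: 2 + 6 + 12 + 20 = 40.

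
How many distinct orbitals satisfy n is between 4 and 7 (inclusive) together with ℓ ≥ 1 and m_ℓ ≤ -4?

10

Count contributing orbitals for each principal shell:
n=5 → 1; n=6 → 3; n=7 → 6.
Total orbitals: 1 + 3 + 6 = 10.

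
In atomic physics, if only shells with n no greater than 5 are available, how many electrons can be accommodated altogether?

110

Total orbitals = 1² + 2² + 3² + 4² + 5² = 55. Doubling for spin gives 110 electrons.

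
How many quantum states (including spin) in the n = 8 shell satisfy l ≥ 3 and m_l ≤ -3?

With n = 8 the allowed l are 0, 1, …, 7.
The (l, m_l) pairs meeting l ≥ 3 and m_l ≤ -3 give: l=3 → 1; l=4 → 2; l=5 → 3; l=6 → 4; l=7 → 5.
Orbitals: 1 + 2 + 3 + 4 + 5 = 15. Each orbital carries two spin states, so 15 × 2 = 30 states.

30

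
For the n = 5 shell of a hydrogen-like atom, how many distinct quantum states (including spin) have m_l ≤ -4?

With n = 5 the allowed l are 0, 1, …, 4.
The (l, m_l) pairs meeting m_l ≤ -4 give: l=4 → 1.
Orbitals: 1. Each orbital carries two spin states, so 1 × 2 = 2 states.

2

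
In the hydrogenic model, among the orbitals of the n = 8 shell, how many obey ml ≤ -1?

28

For n = 8, l ranges over 0 … 7.
The (l, ml) pairs meeting ml ≤ -1 give: l=1 → 1; l=2 → 2; l=3 → 3; l=4 → 4; l=5 → 5; l=6 → 6; l=7 → 7.
Total orbitals: 1 + 2 + 3 + 4 + 5 + 6 + 7 = 28.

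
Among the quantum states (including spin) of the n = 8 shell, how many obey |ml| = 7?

4

Contributions: l=7 → 2.
Orbitals: 2. Each orbital carries two spin states, so 2 × 2 = 4 states.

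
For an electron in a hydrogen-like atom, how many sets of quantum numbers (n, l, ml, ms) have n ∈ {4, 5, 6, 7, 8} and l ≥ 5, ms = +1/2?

74

Treat each shell separately and count matching orbitals:
n=6 → 11; n=7 → 24; n=8 → 39.
Orbitals: 11 + 24 + 39 = 74. With ms fixed to +1/2 there is one state per orbital, so 74 states.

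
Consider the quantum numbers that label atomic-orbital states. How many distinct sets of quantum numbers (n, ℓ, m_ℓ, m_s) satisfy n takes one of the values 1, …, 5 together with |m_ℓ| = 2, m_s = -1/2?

12

Work shell by shell — for each n, count the (ℓ, m_ℓ) pairs that satisfy |m_ℓ| = 2:
n=3 → 2; n=4 → 4; n=5 → 6.
Orbitals: 2 + 4 + 6 = 12. With m_s fixed to -1/2 there is one state per orbital, so 12 states.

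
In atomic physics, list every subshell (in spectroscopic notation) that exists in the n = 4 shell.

4s, 4p, 4d, 4f

For n = 4, l runs from 0 to 3. In spectroscopic notation l = 0,1,2,… ↔ s,p,d,f,g,h,i, so the subshells are 4s, 4p, 4d, 4f.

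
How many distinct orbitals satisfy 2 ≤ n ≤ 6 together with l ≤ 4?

79

Go shell by shell, enumerating (l, m_l) with l ≤ 4:
n=2 → 4; n=3 → 9; n=4 → 16; n=5 → 25; n=6 → 25.
Total orbitals: 4 + 9 + 16 + 25 + 25 = 79.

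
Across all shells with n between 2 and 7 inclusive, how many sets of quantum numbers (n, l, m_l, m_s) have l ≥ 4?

124

Treat each shell separately and count matching orbitals:
n=5 → 9; n=6 → 20; n=7 → 33.
Orbitals: 9 + 20 + 33 = 62. Including both spin states (m_s = ±1/2) gives 2 × 62 = 124 states.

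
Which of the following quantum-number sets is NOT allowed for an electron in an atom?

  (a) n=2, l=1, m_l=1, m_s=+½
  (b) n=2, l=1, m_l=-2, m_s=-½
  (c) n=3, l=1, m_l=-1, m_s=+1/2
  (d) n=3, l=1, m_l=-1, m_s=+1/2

(b) has |m_l| = 2 > l = 1, violating −l ≤ m_l ≤ l.
The remaining sets (a), (c), (d) satisfy all four rules.

(b)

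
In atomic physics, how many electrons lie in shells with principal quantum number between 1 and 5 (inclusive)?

Shell n has n² orbitals: 1²=1 + 2²=4 + 3²=9 + 4²=16 + 5²=25 = 55 orbitals.
Two spin states per orbital: 2 × 55 = 110 electrons.

110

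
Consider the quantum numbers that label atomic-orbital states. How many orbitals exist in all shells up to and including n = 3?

14

Total orbitals = 1² + 2² + 3² = 14.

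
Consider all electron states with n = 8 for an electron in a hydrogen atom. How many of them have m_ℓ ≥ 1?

56

Go through ℓ = 0, …, 7 (the values permitted for n = 8).
Orbitals with m_ℓ ≥ 1, by ℓ: ℓ=1 → 1; ℓ=2 → 2; ℓ=3 → 3; ℓ=4 → 4; ℓ=5 → 5; ℓ=6 → 6; ℓ=7 → 7.
Orbitals: 1 + 2 + 3 + 4 + 5 + 6 + 7 = 28. Each orbital carries two spin states, so 28 × 2 = 56 states.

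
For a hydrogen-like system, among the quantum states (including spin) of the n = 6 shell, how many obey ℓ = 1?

6

Contributions: ℓ=1 → 3.
Orbitals: 3. Each orbital carries two spin states, so 3 × 2 = 6 states.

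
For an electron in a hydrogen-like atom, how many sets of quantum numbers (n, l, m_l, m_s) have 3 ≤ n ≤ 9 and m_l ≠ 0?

Work shell by shell — for each n, count the (l, m_l) pairs that satisfy m_l ≠ 0:
n=3 → 6; n=4 → 12; n=5 → 20; n=6 → 30; n=7 → 42; n=8 → 56; n=9 → 72.
Orbitals: 6 + 12 + 20 + 30 + 42 + 56 + 72 = 238. Including both spin states (m_s = ±1/2) gives 2 × 238 = 476 states.

476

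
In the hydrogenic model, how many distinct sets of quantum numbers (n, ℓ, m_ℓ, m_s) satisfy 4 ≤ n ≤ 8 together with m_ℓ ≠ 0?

Work shell by shell — for each n, count the (ℓ, m_ℓ) pairs that satisfy m_ℓ ≠ 0:
n=4 → 12; n=5 → 20; n=6 → 30; n=7 → 42; n=8 → 56.
Orbitals: 12 + 20 + 30 + 42 + 56 = 160. Including both spin states (m_s = ±1/2) gives 2 × 160 = 320 states.

320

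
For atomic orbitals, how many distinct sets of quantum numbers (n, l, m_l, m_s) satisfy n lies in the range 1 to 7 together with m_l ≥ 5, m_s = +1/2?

For each n in the range, tally the orbitals obeying m_l ≥ 5:
n=6 → 1; n=7 → 3.
Orbitals: 1 + 3 = 4. With m_s fixed to +1/2 there is one state per orbital, so 4 states.

4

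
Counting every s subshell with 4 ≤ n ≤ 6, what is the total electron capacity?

An s subshell (l = 0) exists for every n ≥ 1, so shells n = 4, 5, 6 each contribute one — 3 subshells.
Since each s subshell holds 2(2·0+1) = 2 electrons, the total is 3 × 2 = 6.

6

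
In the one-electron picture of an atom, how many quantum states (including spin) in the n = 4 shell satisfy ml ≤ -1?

12

Go through l = 0, …, 3 (the values permitted for n = 4).
The (l, ml) pairs meeting ml ≤ -1 give: l=1 → 1; l=2 → 2; l=3 → 3.
Orbitals: 1 + 2 + 3 = 6. Each orbital carries two spin states, so 6 × 2 = 12 states.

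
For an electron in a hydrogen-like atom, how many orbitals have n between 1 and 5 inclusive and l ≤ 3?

Go shell by shell, enumerating (l, m_l) with l ≤ 3:
n=1 → 1; n=2 → 4; n=3 → 9; n=4 → 16; n=5 → 16.
Total orbitals: 1 + 4 + 9 + 16 + 16 = 46.

46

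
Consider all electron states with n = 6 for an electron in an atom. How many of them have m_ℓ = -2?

8

With n = 6 the allowed ℓ are 0, 1, …, 5.
Orbitals with m_ℓ = -2, by ℓ: ℓ=2 → 1; ℓ=3 → 1; ℓ=4 → 1; ℓ=5 → 1.
Orbitals: 1 + 1 + 1 + 1 = 4. Each orbital carries two spin states, so 4 × 2 = 8 states.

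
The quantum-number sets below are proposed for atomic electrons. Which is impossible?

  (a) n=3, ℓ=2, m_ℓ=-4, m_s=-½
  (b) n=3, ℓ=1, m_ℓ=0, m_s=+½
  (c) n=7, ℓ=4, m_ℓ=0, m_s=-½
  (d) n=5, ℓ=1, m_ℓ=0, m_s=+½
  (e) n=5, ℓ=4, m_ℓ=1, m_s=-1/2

(a)

(a) has |m_ℓ| = 4 > ℓ = 2, violating −ℓ ≤ m_ℓ ≤ ℓ.
The remaining sets (b), (c), (d), (e) satisfy all four rules.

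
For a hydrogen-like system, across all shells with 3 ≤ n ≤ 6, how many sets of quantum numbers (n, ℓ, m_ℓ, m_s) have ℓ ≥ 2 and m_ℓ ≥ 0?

80

Per-shell orbital counts meeting the constraint:
n=3 → 3; n=4 → 7; n=5 → 12; n=6 → 18.
Orbitals: 3 + 7 + 12 + 18 = 40. Including both spin states (m_s = ±1/2) gives 2 × 40 = 80 states.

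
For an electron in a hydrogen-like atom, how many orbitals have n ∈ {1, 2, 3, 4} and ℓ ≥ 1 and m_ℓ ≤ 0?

Per-shell orbital counts meeting the constraint:
n=2 → 2; n=3 → 5; n=4 → 9.
Total orbitals: 2 + 5 + 9 = 16.

16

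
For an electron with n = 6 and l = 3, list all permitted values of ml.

ml takes every integer from −l to +l. With l = 3 that gives the 7 values -3, -2, -1, 0, 1, 2, 3.

-3, -2, -1, 0, 1, 2, 3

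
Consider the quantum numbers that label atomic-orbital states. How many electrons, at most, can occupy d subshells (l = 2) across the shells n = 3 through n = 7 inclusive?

50

A d subshell (l = 2) exists for every n ≥ 3, so shells n = 3, 4, 5, 6, 7 each contribute one — 5 subshells.
Since each d subshell holds 2(2·2+1) = 10 electrons, the total is 5 × 10 = 50.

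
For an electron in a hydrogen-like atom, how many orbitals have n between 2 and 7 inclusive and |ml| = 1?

42

Count contributing orbitals for each principal shell:
n=2 → 2; n=3 → 4; n=4 → 6; n=5 → 8; n=6 → 10; n=7 → 12.
Total orbitals: 2 + 4 + 6 + 8 + 10 + 12 = 42.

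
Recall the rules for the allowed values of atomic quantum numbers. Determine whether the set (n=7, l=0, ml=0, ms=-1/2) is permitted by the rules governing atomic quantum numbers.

n = 7 is a positive integer. l = 0 satisfies 0 ≤ l ≤ n−1 = 6. ml = 0 lies in the range −l … +l (here 0). ms = -1/2 is one of ±1/2.
All four constraints are satisfied.

Yes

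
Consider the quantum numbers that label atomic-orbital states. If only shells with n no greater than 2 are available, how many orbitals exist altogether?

5

Total orbitals = 1² + 2² = 5.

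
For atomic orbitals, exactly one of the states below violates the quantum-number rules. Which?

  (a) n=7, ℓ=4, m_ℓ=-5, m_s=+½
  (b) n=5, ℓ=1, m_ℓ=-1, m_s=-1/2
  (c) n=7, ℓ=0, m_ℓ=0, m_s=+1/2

(a) has |m_ℓ| = 5 > ℓ = 4, violating −ℓ ≤ m_ℓ ≤ ℓ.
The remaining sets (b), (c) satisfy all four rules.

(a)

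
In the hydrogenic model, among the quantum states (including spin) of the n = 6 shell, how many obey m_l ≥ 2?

20

Orbitals with m_l ≥ 2, by l: l=2 → 1; l=3 → 2; l=4 → 3; l=5 → 4.
Orbitals: 1 + 2 + 3 + 4 = 10. Each orbital carries two spin states, so 10 × 2 = 20 states.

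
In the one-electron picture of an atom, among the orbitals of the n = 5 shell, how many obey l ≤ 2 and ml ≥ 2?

Contributions: l=2 → 1.
Total orbitals: 1.

1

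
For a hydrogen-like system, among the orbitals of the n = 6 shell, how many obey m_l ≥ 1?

15

Orbitals with m_l ≥ 1, by l: l=1 → 1; l=2 → 2; l=3 → 3; l=4 → 4; l=5 → 5.
Total orbitals: 1 + 2 + 3 + 4 + 5 = 15.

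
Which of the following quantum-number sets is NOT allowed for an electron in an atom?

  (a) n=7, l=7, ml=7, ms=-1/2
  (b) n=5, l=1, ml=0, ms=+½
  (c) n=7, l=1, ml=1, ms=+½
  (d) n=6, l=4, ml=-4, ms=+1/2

(a) has l = 7 ≥ n = 7, violating 0 ≤ l ≤ n−1.
The remaining sets (b), (c), (d) satisfy all four rules.

(a)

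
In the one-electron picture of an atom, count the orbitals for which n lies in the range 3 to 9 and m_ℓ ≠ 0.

238

Count contributing orbitals for each principal shell:
n=3 → 6; n=4 → 12; n=5 → 20; n=6 → 30; n=7 → 42; n=8 → 56; n=9 → 72.
Total orbitals: 6 + 12 + 20 + 30 + 42 + 56 + 72 = 238.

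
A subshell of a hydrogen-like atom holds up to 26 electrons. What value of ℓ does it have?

ℓ = 6

2(2ℓ+1) = 26 ⇒ 2ℓ+1 = 13 ⇒ ℓ = 6.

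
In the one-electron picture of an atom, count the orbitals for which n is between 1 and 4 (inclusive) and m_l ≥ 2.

4

Count contributing orbitals for each principal shell:
n=3 → 1; n=4 → 3.
Total orbitals: 1 + 3 = 4.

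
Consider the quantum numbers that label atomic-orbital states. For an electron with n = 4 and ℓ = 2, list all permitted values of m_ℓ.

m_ℓ takes every integer from −ℓ to +ℓ. With ℓ = 2 that gives the 5 values -2, -1, 0, 1, 2.

-2, -1, 0, 1, 2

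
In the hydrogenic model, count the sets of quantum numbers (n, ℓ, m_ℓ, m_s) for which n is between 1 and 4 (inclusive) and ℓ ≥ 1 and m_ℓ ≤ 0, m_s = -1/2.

16

Count contributing orbitals for each principal shell:
n=2 → 2; n=3 → 5; n=4 → 9.
Orbitals: 2 + 5 + 9 = 16. With m_s fixed to -1/2 there is one state per orbital, so 16 states.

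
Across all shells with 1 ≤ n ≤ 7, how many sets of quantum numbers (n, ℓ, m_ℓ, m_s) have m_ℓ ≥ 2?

70

For each n in the range, tally the orbitals obeying m_ℓ ≥ 2:
n=3 → 1; n=4 → 3; n=5 → 6; n=6 → 10; n=7 → 15.
Orbitals: 1 + 3 + 6 + 10 + 15 = 35. Including both spin states (m_s = ±1/2) gives 2 × 35 = 70 states.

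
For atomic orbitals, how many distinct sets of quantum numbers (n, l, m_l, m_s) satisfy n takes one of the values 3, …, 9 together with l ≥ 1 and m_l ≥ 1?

238

For each n in the range, tally the orbitals obeying l ≥ 1 and m_l ≥ 1:
n=3 → 3; n=4 → 6; n=5 → 10; n=6 → 15; n=7 → 21; n=8 → 28; n=9 → 36.
Orbitals: 3 + 6 + 10 + 15 + 21 + 28 + 36 = 119. Including both spin states (m_s = ±1/2) gives 2 × 119 = 238 states.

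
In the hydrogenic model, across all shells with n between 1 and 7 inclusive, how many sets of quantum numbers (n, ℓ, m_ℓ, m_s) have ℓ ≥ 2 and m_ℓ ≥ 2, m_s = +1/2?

Go shell by shell, enumerating (ℓ, m_ℓ) with ℓ ≥ 2 and m_ℓ ≥ 2:
n=3 → 1; n=4 → 3; n=5 → 6; n=6 → 10; n=7 → 15.
Orbitals: 1 + 3 + 6 + 10 + 15 = 35. With m_s fixed to +1/2 there is one state per orbital, so 35 states.

35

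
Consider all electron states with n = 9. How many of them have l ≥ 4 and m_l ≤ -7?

6

With n = 9 the allowed l are 0, 1, …, 8.
Orbitals with l ≥ 4 and m_l ≤ -7, by l: l=7 → 1; l=8 → 2.
Orbitals: 1 + 2 = 3. Each orbital carries two spin states, so 3 × 2 = 6 states.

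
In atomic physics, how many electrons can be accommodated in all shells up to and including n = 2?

Total orbitals = 1² + 2² = 5. Doubling for spin gives 10 electrons.

10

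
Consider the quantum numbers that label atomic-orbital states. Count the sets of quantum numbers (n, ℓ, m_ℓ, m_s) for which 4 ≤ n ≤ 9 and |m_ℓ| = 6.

Work shell by shell — for each n, count the (ℓ, m_ℓ) pairs that satisfy |m_ℓ| = 6:
n=7 → 2; n=8 → 4; n=9 → 6.
Orbitals: 2 + 4 + 6 = 12. Including both spin states (m_s = ±1/2) gives 2 × 12 = 24 states.

24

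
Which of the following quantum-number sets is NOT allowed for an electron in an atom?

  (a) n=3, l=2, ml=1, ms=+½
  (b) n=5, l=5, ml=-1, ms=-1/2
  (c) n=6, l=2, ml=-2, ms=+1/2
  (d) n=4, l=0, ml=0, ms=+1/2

(b) has l = 5 ≥ n = 5, violating 0 ≤ l ≤ n−1.
The remaining sets (a), (c), (d) satisfy all four rules.

(b)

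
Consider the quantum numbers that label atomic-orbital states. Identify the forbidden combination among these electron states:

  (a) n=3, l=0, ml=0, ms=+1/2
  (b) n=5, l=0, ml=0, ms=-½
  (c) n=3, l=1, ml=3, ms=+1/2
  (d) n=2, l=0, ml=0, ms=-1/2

(c) has |ml| = 3 > l = 1, violating −l ≤ ml ≤ l.
The remaining sets (a), (b), (d) satisfy all four rules.

(c)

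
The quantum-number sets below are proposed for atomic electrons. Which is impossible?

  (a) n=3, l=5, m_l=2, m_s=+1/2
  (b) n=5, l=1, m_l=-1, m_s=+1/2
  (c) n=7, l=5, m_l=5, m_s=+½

(a) has l = 5 ≥ n = 3, violating 0 ≤ l ≤ n−1.
The remaining sets (b), (c) satisfy all four rules.

(a)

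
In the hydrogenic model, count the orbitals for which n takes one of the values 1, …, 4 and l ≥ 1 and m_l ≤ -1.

10

Work shell by shell — for each n, count the (l, m_l) pairs that satisfy l ≥ 1 and m_l ≤ -1:
n=2 → 1; n=3 → 3; n=4 → 6.
Total orbitals: 1 + 3 + 6 = 10.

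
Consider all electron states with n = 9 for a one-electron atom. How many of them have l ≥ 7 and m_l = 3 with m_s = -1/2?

For n = 9, l ranges over 0 … 8.
Orbitals with l ≥ 7 and m_l = 3, by l: l=7 → 1; l=8 → 1.
Orbitals: 1 + 1 = 2. With m_s fixed to a single value there is one state per orbital, giving 2 states.

2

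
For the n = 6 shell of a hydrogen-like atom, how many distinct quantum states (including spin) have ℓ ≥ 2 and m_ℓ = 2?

For n = 6, ℓ ranges over 0 … 5.
Per ℓ-value: ℓ=2 → 1; ℓ=3 → 1; ℓ=4 → 1; ℓ=5 → 1.
Orbitals: 1 + 1 + 1 + 1 = 4. Each orbital carries two spin states, so 4 × 2 = 8 states.

8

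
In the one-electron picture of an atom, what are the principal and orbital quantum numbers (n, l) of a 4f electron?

The leading integer gives n = 4; the letter 'f' means l = 3.

n = 4, l = 3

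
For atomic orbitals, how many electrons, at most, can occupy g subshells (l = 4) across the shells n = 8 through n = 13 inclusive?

108

A g subshell (l = 4) exists for every n ≥ 5, so shells n = 8, 9, 10, 11, 12, 13 each contribute one — 6 subshells.
Since each g subshell holds 2(2·4+1) = 18 electrons, the total is 6 × 18 = 108.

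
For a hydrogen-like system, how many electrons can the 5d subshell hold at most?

10

A subshell with ℓ = 2 has 2ℓ+1 = 5 orbitals, each holding 2 electrons (spin ±1/2), so 5 × 2 = 10.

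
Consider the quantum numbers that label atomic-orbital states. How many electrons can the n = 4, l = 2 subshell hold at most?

10

A subshell with l = 2 has 2l+1 = 5 orbitals, each holding 2 electrons (spin ±1/2), so 5 × 2 = 10.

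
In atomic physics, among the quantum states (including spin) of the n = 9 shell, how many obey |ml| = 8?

4

Orbitals with |ml| = 8, by l: l=8 → 2.
Orbitals: 2. Each orbital carries two spin states, so 2 × 2 = 4 states.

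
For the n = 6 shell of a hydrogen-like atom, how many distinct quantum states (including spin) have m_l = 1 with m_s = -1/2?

5

For n = 6, l ranges over 0 … 5.
Orbitals with m_l = 1, by l: l=1 → 1; l=2 → 1; l=3 → 1; l=4 → 1; l=5 → 1.
Orbitals: 1 + 1 + 1 + 1 + 1 = 5. With m_s fixed to a single value there is one state per orbital, giving 5 states.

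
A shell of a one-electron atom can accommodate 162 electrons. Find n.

2n² = 162 ⇒ n² = 81 ⇒ n = 9.

n = 9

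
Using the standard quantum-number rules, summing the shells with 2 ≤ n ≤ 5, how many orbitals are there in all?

Shell n has n² orbitals: 2²=4 + 3²=9 + 4²=16 + 5²=25 = 54 orbitals.

54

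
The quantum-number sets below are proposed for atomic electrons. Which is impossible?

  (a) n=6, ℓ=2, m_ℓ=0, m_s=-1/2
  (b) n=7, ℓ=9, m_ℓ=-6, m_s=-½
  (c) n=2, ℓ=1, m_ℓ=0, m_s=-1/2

(b) has ℓ = 9 ≥ n = 7, violating 0 ≤ ℓ ≤ n−1.
The remaining sets (a), (c) satisfy all four rules.

(b)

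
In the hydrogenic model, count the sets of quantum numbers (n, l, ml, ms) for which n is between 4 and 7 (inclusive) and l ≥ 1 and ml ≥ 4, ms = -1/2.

Treat each shell separately and count matching orbitals:
n=5 → 1; n=6 → 3; n=7 → 6.
Orbitals: 1 + 3 + 6 = 10. With ms fixed to -1/2 there is one state per orbital, so 10 states.

10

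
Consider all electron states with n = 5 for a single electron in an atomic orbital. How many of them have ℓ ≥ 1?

The n = 5 shell has ℓ = 0 through 4; check each.
The (ℓ, m_ℓ) pairs meeting ℓ ≥ 1 give: ℓ=1 → 3; ℓ=2 → 5; ℓ=3 → 7; ℓ=4 → 9.
Orbitals: 3 + 5 + 7 + 9 = 24. Each orbital carries two spin states, so 24 × 2 = 48 states.

48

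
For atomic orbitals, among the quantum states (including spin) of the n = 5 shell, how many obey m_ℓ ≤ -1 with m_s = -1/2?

10

Per ℓ-value: ℓ=1 → 1; ℓ=2 → 2; ℓ=3 → 3; ℓ=4 → 4.
Orbitals: 1 + 2 + 3 + 4 = 10. With m_s fixed to a single value there is one state per orbital, giving 10 states.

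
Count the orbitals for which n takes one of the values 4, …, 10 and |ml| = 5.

30

For each n in the range, tally the orbitals obeying |ml| = 5:
n=6 → 2; n=7 → 4; n=8 → 6; n=9 → 8; n=10 → 10.
Total orbitals: 2 + 4 + 6 + 8 + 10 = 30.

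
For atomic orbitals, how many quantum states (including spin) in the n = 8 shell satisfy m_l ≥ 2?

For n = 8, l ranges over 0 … 7.
Orbitals with m_l ≥ 2, by l: l=2 → 1; l=3 → 2; l=4 → 3; l=5 → 4; l=6 → 5; l=7 → 6.
Orbitals: 1 + 2 + 3 + 4 + 5 + 6 = 21. Each orbital carries two spin states, so 21 × 2 = 42 states.

42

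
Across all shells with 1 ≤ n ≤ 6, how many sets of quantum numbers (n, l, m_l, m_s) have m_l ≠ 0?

Work shell by shell — for each n, count the (l, m_l) pairs that satisfy m_l ≠ 0:
n=2 → 2; n=3 → 6; n=4 → 12; n=5 → 20; n=6 → 30.
Orbitals: 2 + 6 + 12 + 20 + 30 = 70. Including both spin states (m_s = ±1/2) gives 2 × 70 = 140 states.

140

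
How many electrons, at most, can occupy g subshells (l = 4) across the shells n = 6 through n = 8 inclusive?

A g subshell (l = 4) exists for every n ≥ 5, so shells n = 6, 7, 8 each contribute one — 3 subshells.
Since each g subshell holds 2(2·4+1) = 18 electrons, the total is 3 × 18 = 54.

54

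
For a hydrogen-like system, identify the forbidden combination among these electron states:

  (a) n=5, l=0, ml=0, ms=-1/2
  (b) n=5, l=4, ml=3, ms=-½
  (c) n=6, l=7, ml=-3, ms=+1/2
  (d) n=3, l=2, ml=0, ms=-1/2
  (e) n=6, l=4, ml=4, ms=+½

(c)

(c) has l = 7 ≥ n = 6, violating 0 ≤ l ≤ n−1.
The remaining sets (a), (b), (d), (e) satisfy all four rules.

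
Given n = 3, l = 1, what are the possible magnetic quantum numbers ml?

ml takes every integer from −l to +l. With l = 1 that gives the 3 values -1, 0, 1.

-1, 0, 1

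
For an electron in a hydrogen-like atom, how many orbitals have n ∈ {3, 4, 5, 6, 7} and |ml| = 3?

20

Go shell by shell, enumerating (l, ml) with |ml| = 3:
n=4 → 2; n=5 → 4; n=6 → 6; n=7 → 8.
Total orbitals: 2 + 4 + 6 + 8 = 20.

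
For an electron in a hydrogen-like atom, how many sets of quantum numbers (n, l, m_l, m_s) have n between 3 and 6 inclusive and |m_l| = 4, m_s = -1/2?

For each n in the range, tally the orbitals obeying |m_l| = 4:
n=5 → 2; n=6 → 4.
Orbitals: 2 + 4 = 6. With m_s fixed to -1/2 there is one state per orbital, so 6 states.

6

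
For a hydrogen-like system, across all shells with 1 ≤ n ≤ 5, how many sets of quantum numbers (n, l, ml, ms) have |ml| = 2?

24

Treat each shell separately and count matching orbitals:
n=3 → 2; n=4 → 4; n=5 → 6.
Orbitals: 2 + 4 + 6 = 12. Including both spin states (ms = ±1/2) gives 2 × 12 = 24 states.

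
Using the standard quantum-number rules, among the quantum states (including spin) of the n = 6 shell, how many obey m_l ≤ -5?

2

Contributions: l=5 → 1.
Orbitals: 1. Each orbital carries two spin states, so 1 × 2 = 2 states.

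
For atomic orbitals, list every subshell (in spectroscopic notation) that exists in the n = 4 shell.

For n = 4, l runs from 0 to 3. In spectroscopic notation l = 0,1,2,… ↔ s,p,d,f,g,h,i, so the subshells are 4s, 4p, 4d, 4f.

4s, 4p, 4d, 4f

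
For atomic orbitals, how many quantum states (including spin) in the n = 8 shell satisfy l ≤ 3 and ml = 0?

The (l, ml) pairs meeting l ≤ 3 and ml = 0 give: l=0 → 1; l=1 → 1; l=2 → 1; l=3 → 1.
Orbitals: 1 + 1 + 1 + 1 = 4. Each orbital carries two spin states, so 4 × 2 = 8 states.

8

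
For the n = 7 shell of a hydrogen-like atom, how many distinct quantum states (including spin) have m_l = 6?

With n = 7 the allowed l are 0, 1, …, 6.
Contributions: l=6 → 1.
Orbitals: 1. Each orbital carries two spin states, so 1 × 2 = 2 states.

2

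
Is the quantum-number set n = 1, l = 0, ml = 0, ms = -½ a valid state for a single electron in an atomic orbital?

Allowed

n = 1 is a positive integer. l = 0 satisfies 0 ≤ l ≤ n−1 = 0. ml = 0 lies in the range −l … +l (here 0). ms = -1/2 is one of ±1/2.
All four constraints are satisfied.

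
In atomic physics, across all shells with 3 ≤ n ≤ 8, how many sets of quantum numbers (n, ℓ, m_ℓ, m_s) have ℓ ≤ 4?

250

For each n in the range, tally the orbitals obeying ℓ ≤ 4:
n=3 → 9; n=4 → 16; n=5 → 25; n=6 → 25; n=7 → 25; n=8 → 25.
Orbitals: 9 + 16 + 25 + 25 + 25 + 25 = 125. Including both spin states (m_s = ±1/2) gives 2 × 125 = 250 states.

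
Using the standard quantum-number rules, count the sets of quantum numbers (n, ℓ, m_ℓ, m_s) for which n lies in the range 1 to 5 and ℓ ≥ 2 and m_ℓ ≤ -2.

Count contributing orbitals for each principal shell:
n=3 → 1; n=4 → 3; n=5 → 6.
Orbitals: 1 + 3 + 6 = 10. Including both spin states (m_s = ±1/2) gives 2 × 10 = 20 states.

20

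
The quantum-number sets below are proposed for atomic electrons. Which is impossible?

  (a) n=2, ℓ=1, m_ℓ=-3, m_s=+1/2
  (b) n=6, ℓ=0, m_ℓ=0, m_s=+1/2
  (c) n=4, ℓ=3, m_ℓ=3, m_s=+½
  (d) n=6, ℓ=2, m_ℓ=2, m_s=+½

(a)

(a) has |m_ℓ| = 3 > ℓ = 1, violating −ℓ ≤ m_ℓ ≤ ℓ.
The remaining sets (b), (c), (d) satisfy all four rules.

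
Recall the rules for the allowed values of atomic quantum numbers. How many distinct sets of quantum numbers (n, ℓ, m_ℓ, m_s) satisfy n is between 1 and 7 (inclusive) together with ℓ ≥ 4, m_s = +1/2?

62

Go shell by shell, enumerating (ℓ, m_ℓ) with ℓ ≥ 4:
n=5 → 9; n=6 → 20; n=7 → 33.
Orbitals: 9 + 20 + 33 = 62. With m_s fixed to +1/2 there is one state per orbital, so 62 states.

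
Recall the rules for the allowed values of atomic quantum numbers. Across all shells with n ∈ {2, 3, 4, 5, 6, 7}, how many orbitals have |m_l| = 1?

Treat each shell separately and count matching orbitals:
n=2 → 2; n=3 → 4; n=4 → 6; n=5 → 8; n=6 → 10; n=7 → 12.
Total orbitals: 2 + 4 + 6 + 8 + 10 + 12 = 42.

42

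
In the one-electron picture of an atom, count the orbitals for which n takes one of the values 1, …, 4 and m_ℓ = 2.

3

Treat each shell separately and count matching orbitals:
n=3 → 1; n=4 → 2.
Total orbitals: 1 + 2 = 3.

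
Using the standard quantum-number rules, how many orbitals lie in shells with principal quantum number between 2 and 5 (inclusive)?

Shell n has n² orbitals: 2²=4 + 3²=9 + 4²=16 + 5²=25 = 54 orbitals.

54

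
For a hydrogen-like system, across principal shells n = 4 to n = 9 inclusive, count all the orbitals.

271

Shell n has n² orbitals: 4²=16 + 5²=25 + 6²=36 + 7²=49 + 8²=64 + 9²=81 = 271 orbitals.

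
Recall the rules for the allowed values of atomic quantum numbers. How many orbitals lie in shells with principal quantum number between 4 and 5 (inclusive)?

41

Shell n has n² orbitals: 4²=16 + 5²=25 = 41 orbitals.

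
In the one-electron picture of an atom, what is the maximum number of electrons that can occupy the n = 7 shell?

98

A shell holds 2n² electrons: 2 × 7² = 2 × 49 = 98.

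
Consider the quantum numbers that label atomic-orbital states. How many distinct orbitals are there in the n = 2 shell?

The n = 2 shell contains n² = 2² = 4 orbitals.

4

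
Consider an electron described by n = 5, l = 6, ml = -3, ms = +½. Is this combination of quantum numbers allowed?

Not allowed

The orbital quantum number must satisfy 0 ≤ l ≤ n−1. With n = 5 the allowed l values are 0, 1, 2, 3, 4, so l = 6 is out of range.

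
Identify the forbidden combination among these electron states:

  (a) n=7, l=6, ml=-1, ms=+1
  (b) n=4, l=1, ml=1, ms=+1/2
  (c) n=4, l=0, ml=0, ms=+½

(a)

(a) has ms = +1, but an electron's spin must be ±1/2.
The remaining sets (b), (c) satisfy all four rules.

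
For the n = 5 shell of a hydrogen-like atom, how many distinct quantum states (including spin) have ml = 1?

With n = 5 the allowed l are 0, 1, …, 4.
Orbitals with ml = 1, by l: l=1 → 1; l=2 → 1; l=3 → 1; l=4 → 1.
Orbitals: 1 + 1 + 1 + 1 = 4. Each orbital carries two spin states, so 4 × 2 = 8 states.

8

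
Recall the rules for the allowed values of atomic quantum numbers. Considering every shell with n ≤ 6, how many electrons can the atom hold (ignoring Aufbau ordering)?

Total orbitals = 1² + 2² + 3² + 4² + 5² + 6² = 91. Doubling for spin gives 182 electrons.

182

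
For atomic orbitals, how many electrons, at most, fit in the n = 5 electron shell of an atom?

50

A shell holds 2n² electrons: 2 × 5² = 2 × 25 = 50.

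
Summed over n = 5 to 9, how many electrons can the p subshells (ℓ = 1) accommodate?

A p subshell (ℓ = 1) exists for every n ≥ 2, so shells n = 5, 6, 7, 8, 9 each contribute one — 5 subshells.
Since each p subshell holds 2(2·1+1) = 6 electrons, the total is 5 × 6 = 30.

30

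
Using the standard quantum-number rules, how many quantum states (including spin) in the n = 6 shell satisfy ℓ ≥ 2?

64

Go through ℓ = 0, …, 5 (the values permitted for n = 6).
Orbitals with ℓ ≥ 2, by ℓ: ℓ=2 → 5; ℓ=3 → 7; ℓ=4 → 9; ℓ=5 → 11.
Orbitals: 5 + 7 + 9 + 11 = 32. Each orbital carries two spin states, so 32 × 2 = 64 states.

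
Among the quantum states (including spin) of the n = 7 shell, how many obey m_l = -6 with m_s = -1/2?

Go through l = 0, …, 6 (the values permitted for n = 7).
Per l-value: l=6 → 1.
Orbitals: 1. With m_s fixed to a single value there is one state per orbital, giving 1 state.

1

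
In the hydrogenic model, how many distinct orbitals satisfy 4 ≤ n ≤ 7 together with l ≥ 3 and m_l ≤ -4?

For each n in the range, tally the orbitals obeying l ≥ 3 and m_l ≤ -4:
n=5 → 1; n=6 → 3; n=7 → 6.
Total orbitals: 1 + 3 + 6 = 10.

10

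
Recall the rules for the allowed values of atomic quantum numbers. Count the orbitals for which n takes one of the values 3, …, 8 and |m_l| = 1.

54

Go shell by shell, enumerating (l, m_l) with |m_l| = 1:
n=3 → 4; n=4 → 6; n=5 → 8; n=6 → 10; n=7 → 12; n=8 → 14.
Total orbitals: 4 + 6 + 8 + 10 + 12 + 14 = 54.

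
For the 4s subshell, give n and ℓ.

n = 4, ℓ = 0

The leading integer gives n = 4; the letter 's' means ℓ = 0.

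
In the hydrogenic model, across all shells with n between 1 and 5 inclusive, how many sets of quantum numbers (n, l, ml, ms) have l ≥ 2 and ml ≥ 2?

20

Count contributing orbitals for each principal shell:
n=3 → 1; n=4 → 3; n=5 → 6.
Orbitals: 1 + 3 + 6 = 10. Including both spin states (ms = ±1/2) gives 2 × 10 = 20 states.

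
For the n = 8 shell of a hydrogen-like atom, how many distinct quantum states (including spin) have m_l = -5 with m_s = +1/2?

For n = 8, l ranges over 0 … 7.
Per l-value: l=5 → 1; l=6 → 1; l=7 → 1.
Orbitals: 1 + 1 + 1 = 3. With m_s fixed to a single value there is one state per orbital, giving 3 states.

3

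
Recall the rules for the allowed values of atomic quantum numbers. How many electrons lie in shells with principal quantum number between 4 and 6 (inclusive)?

Shell n has n² orbitals: 4²=16 + 5²=25 + 6²=36 = 77 orbitals.
Two spin states per orbital: 2 × 77 = 154 electrons.

154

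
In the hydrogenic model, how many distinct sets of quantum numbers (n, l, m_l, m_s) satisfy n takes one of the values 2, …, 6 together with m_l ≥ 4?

Go shell by shell, enumerating (l, m_l) with m_l ≥ 4:
n=5 → 1; n=6 → 3.
Orbitals: 1 + 3 = 4. Including both spin states (m_s = ±1/2) gives 2 × 4 = 8 states.

8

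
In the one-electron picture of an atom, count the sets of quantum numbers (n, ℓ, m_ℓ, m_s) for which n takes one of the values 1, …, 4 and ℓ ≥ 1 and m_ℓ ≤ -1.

Go shell by shell, enumerating (ℓ, m_ℓ) with ℓ ≥ 1 and m_ℓ ≤ -1:
n=2 → 1; n=3 → 3; n=4 → 6.
Orbitals: 1 + 3 + 6 = 10. Including both spin states (m_s = ±1/2) gives 2 × 10 = 20 states.

20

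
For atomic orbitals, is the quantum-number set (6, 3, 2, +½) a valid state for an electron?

Valid

n = 6 is a positive integer. l = 3 satisfies 0 ≤ l ≤ n−1 = 5. m_l = 2 lies in the range −l … +l (here −3 … 3). m_s = +1/2 is one of ±1/2.
All four constraints are satisfied.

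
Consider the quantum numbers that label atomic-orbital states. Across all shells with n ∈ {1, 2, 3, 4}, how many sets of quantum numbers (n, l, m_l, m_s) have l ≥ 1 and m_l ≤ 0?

Count contributing orbitals for each principal shell:
n=2 → 2; n=3 → 5; n=4 → 9.
Orbitals: 2 + 5 + 9 = 16. Including both spin states (m_s = ±1/2) gives 2 × 16 = 32 states.

32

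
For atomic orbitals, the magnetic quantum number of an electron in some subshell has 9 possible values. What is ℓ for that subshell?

m_ℓ ranges over 2ℓ+1 integers, so 2ℓ+1 = 9 ⇒ ℓ = 4.

ℓ = 4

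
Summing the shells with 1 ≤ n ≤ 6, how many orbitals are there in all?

91

Shell n has n² orbitals: 1²=1 + 2²=4 + 3²=9 + 4²=16 + 5²=25 + 6²=36 = 91 orbitals.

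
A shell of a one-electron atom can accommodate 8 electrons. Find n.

2n² = 8 ⇒ n² = 4 ⇒ n = 2.

n = 2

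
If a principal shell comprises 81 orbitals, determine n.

n² = 81 ⇒ n = 9.

n = 9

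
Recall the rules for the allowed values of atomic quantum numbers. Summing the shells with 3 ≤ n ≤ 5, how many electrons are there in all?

Shell n has n² orbitals: 3²=9 + 4²=16 + 5²=25 = 50 orbitals.
Two spin states per orbital: 2 × 50 = 100 electrons.

100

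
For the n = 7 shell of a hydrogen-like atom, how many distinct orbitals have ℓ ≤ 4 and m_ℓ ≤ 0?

The (ℓ, m_ℓ) pairs meeting ℓ ≤ 4 and m_ℓ ≤ 0 give: ℓ=0 → 1; ℓ=1 → 2; ℓ=2 → 3; ℓ=3 → 4; ℓ=4 → 5.
Total orbitals: 1 + 2 + 3 + 4 + 5 = 15.

15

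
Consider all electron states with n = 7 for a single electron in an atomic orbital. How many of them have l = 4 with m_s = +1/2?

9

The (l, m_l) pairs meeting l = 4 give: l=4 → 9.
Orbitals: 9. With m_s fixed to a single value there is one state per orbital, giving 9 states.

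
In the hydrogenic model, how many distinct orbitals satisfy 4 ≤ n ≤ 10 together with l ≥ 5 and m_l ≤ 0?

110

Work shell by shell — for each n, count the (l, m_l) pairs that satisfy l ≥ 5 and m_l ≤ 0:
n=6 → 6; n=7 → 13; n=8 → 21; n=9 → 30; n=10 → 40.
Total orbitals: 6 + 13 + 21 + 30 + 40 = 110.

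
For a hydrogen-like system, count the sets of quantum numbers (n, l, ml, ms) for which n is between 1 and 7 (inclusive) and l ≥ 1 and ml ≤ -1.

112

Count contributing orbitals for each principal shell:
n=2 → 1; n=3 → 3; n=4 → 6; n=5 → 10; n=6 → 15; n=7 → 21.
Orbitals: 1 + 3 + 6 + 10 + 15 + 21 = 56. Including both spin states (ms = ±1/2) gives 2 × 56 = 112 states.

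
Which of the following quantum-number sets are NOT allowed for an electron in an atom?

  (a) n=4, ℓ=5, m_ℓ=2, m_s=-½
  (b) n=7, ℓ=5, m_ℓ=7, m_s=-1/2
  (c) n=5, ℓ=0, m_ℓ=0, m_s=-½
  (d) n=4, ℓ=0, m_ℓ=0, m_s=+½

(a) and (b)

(a) has ℓ = 5 ≥ n = 4, violating 0 ≤ ℓ ≤ n−1.
(b) has |m_ℓ| = 7 > ℓ = 5, violating −ℓ ≤ m_ℓ ≤ ℓ.
The remaining sets (c), (d) satisfy all four rules.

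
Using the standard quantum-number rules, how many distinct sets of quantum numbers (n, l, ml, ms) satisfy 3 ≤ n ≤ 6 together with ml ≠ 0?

136

Count contributing orbitals for each principal shell:
n=3 → 6; n=4 → 12; n=5 → 20; n=6 → 30.
Orbitals: 6 + 12 + 20 + 30 = 68. Including both spin states (ms = ±1/2) gives 2 × 68 = 136 states.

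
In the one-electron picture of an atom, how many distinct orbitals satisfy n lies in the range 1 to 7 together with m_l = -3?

Work shell by shell — for each n, count the (l, m_l) pairs that satisfy m_l = -3:
n=4 → 1; n=5 → 2; n=6 → 3; n=7 → 4.
Total orbitals: 1 + 2 + 3 + 4 = 10.

10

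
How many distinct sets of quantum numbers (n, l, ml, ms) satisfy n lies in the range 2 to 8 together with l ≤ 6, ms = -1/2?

For each n in the range, tally the orbitals obeying l ≤ 6:
n=2 → 4; n=3 → 9; n=4 → 16; n=5 → 25; n=6 → 36; n=7 → 49; n=8 → 49.
Orbitals: 4 + 9 + 16 + 25 + 36 + 49 + 49 = 188. With ms fixed to -1/2 there is one state per orbital, so 188 states.

188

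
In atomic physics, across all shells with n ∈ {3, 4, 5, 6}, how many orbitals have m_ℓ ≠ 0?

68

Go shell by shell, enumerating (ℓ, m_ℓ) with m_ℓ ≠ 0:
n=3 → 6; n=4 → 12; n=5 → 20; n=6 → 30.
Total orbitals: 6 + 12 + 20 + 30 = 68.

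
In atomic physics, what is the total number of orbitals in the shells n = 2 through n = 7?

139

Shell n has n² orbitals: 2²=4 + 3²=9 + 4²=16 + 5²=25 + 6²=36 + 7²=49 = 139 orbitals.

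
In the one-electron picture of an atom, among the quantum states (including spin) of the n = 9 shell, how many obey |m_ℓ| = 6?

Go through ℓ = 0, …, 8 (the values permitted for n = 9).
The (ℓ, m_ℓ) pairs meeting |m_ℓ| = 6 give: ℓ=6 → 2; ℓ=7 → 2; ℓ=8 → 2.
Orbitals: 2 + 2 + 2 = 6. Each orbital carries two spin states, so 6 × 2 = 12 states.

12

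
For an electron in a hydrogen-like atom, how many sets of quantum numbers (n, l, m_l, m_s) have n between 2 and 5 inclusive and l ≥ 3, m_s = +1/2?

Count contributing orbitals for each principal shell:
n=4 → 7; n=5 → 16.
Orbitals: 7 + 16 = 23. With m_s fixed to +1/2 there is one state per orbital, so 23 states.

23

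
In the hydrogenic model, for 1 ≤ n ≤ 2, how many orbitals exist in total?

Total orbitals = 1² + 2² = 5.

5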